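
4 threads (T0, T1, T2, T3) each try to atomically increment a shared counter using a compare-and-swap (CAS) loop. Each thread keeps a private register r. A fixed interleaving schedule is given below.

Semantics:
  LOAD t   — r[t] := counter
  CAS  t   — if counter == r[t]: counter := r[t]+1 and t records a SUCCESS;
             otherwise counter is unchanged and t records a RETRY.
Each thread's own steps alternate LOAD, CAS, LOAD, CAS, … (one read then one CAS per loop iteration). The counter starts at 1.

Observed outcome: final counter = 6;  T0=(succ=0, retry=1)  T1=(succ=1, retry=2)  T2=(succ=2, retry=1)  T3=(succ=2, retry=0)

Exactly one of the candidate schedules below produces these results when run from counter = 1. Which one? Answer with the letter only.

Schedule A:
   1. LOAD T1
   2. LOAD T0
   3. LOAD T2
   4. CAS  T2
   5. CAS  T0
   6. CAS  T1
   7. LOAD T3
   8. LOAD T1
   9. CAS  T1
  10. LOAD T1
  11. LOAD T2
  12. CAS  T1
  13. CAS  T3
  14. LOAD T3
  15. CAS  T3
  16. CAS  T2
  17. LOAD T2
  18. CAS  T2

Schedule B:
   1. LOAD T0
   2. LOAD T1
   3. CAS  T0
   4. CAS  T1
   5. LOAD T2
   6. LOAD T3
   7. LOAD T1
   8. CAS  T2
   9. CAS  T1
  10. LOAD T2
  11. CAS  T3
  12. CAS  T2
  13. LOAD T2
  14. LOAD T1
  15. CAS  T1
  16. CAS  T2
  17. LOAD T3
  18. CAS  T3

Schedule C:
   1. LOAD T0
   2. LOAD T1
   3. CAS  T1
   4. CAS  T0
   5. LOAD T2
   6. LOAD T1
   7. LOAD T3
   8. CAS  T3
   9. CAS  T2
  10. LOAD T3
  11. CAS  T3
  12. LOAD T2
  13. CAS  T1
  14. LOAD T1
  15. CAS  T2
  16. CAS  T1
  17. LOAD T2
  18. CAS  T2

C

Run C:
step 1: T0 LOAD ⇒ load; ctr=1 reg=1
step 2: T1 LOAD ⇒ load; ctr=1 reg=1
step 3: T1 CAS ⇒ ok; ctr=2 reg=1
step 4: T0 CAS ⇒ retry; ctr=2 reg=1
step 5: T2 LOAD ⇒ load; ctr=2 reg=2
step 6: T1 LOAD ⇒ load; ctr=2 reg=2
step 7: T3 LOAD ⇒ load; ctr=2 reg=2
step 8: T3 CAS ⇒ ok; ctr=3 reg=2
step 9: T2 CAS ⇒ retry; ctr=3 reg=2
step 10: T3 LOAD ⇒ load; ctr=3 reg=3
step 11: T3 CAS ⇒ ok; ctr=4 reg=3
step 12: T2 LOAD ⇒ load; ctr=4 reg=4
step 13: T1 CAS ⇒ retry; ctr=4 reg=2
step 14: T1 LOAD ⇒ load; ctr=4 reg=4
step 15: T2 CAS ⇒ ok; ctr=5 reg=4
step 16: T1 CAS ⇒ retry; ctr=5 reg=4
step 17: T2 LOAD ⇒ load; ctr=5 reg=5
step 18: T2 CAS ⇒ ok; ctr=6 reg=5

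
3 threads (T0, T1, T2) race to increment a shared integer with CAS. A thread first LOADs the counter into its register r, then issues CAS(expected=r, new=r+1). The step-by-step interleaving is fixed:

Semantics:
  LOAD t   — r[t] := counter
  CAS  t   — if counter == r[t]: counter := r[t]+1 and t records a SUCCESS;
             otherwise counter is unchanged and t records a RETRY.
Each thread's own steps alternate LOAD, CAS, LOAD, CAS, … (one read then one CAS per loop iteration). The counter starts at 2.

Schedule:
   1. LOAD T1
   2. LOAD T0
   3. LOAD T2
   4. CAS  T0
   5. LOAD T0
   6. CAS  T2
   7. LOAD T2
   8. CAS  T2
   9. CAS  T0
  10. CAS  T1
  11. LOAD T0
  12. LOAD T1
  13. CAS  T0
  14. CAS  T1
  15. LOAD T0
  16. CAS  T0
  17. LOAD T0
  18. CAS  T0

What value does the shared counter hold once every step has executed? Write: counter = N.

counter = 7

1. LOAD T1 → mem=2 r[T1]=2 [LOAD]
2. LOAD T0 → mem=2 r[T0]=2 [LOAD]
3. LOAD T2 → mem=2 r[T2]=2 [LOAD]
4. CAS T0 → mem=3 r[T0]=2 [OK]
5. LOAD T0 → mem=3 r[T0]=3 [LOAD]
6. CAS T2 → mem=3 r[T2]=2 [RETRY]
7. LOAD T2 → mem=3 r[T2]=3 [LOAD]
8. CAS T2 → mem=4 r[T2]=3 [OK]
9. CAS T0 → mem=4 r[T0]=3 [RETRY]
10. CAS T1 → mem=4 r[T1]=2 [RETRY]
11. LOAD T0 → mem=4 r[T0]=4 [LOAD]
12. LOAD T1 → mem=4 r[T1]=4 [LOAD]
13. CAS T0 → mem=5 r[T0]=4 [OK]
14. CAS T1 → mem=5 r[T1]=4 [RETRY]
15. LOAD T0 → mem=5 r[T0]=5 [LOAD]
16. CAS T0 → mem=6 r[T0]=5 [OK]
17. LOAD T0 → mem=6 r[T0]=6 [LOAD]
18. CAS T0 → mem=7 r[T0]=6 [OK]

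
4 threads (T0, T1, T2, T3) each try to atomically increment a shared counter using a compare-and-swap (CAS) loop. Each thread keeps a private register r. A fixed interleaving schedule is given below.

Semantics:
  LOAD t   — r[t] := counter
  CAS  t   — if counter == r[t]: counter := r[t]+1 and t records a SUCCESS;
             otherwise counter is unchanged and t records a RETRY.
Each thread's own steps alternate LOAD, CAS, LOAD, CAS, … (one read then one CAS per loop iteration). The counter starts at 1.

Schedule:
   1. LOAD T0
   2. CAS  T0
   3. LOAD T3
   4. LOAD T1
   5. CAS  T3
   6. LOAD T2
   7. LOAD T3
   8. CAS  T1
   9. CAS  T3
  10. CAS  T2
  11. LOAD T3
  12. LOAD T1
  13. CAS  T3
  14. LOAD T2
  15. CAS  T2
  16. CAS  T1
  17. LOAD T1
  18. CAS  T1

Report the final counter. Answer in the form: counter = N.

[1] T0.load  rd  (counter 1, T0.r 1)
[2] T0.cas  hit  (counter 2, T0.r 1)
[3] T3.load  rd  (counter 2, T3.r 2)
[4] T1.load  rd  (counter 2, T1.r 2)
[5] T3.cas  hit  (counter 3, T3.r 2)
[6] T2.load  rd  (counter 3, T2.r 3)
[7] T3.load  rd  (counter 3, T3.r 3)
[8] T1.cas  miss  (counter 3, T1.r 2)
[9] T3.cas  hit  (counter 4, T3.r 3)
[10] T2.cas  miss  (counter 4, T2.r 3)
[11] T3.load  rd  (counter 4, T3.r 4)
[12] T1.load  rd  (counter 4, T1.r 4)
[13] T3.cas  hit  (counter 5, T3.r 4)
[14] T2.load  rd  (counter 5, T2.r 5)
[15] T2.cas  hit  (counter 6, T2.r 5)
[16] T1.cas  miss  (counter 6, T1.r 4)
[17] T1.load  rd  (counter 6, T1.r 6)
[18] T1.cas  hit  (counter 7, T1.r 6)

counter = 7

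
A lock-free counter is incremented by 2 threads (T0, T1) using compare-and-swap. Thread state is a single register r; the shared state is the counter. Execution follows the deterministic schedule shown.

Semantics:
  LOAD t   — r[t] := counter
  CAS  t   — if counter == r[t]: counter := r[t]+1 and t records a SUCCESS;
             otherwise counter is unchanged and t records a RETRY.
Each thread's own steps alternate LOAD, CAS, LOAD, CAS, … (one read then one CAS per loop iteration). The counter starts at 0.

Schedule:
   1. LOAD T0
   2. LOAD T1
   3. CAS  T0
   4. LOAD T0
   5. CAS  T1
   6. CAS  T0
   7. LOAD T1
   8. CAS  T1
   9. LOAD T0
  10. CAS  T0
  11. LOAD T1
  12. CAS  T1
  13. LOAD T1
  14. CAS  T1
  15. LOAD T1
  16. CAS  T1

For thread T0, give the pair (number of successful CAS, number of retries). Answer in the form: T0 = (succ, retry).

T0 = (3, 0)

step 1: T0 LOAD ⇒ load; ctr=0 reg=0
step 2: T1 LOAD ⇒ load; ctr=0 reg=0
step 3: T0 CAS ⇒ ok; ctr=1 reg=0
step 4: T0 LOAD ⇒ load; ctr=1 reg=1
step 5: T1 CAS ⇒ retry; ctr=1 reg=0
step 6: T0 CAS ⇒ ok; ctr=2 reg=1
step 7: T1 LOAD ⇒ load; ctr=2 reg=2
step 8: T1 CAS ⇒ ok; ctr=3 reg=2
step 9: T0 LOAD ⇒ load; ctr=3 reg=3
step 10: T0 CAS ⇒ ok; ctr=4 reg=3
step 11: T1 LOAD ⇒ load; ctr=4 reg=4
step 12: T1 CAS ⇒ ok; ctr=5 reg=4
step 13: T1 LOAD ⇒ load; ctr=5 reg=5
step 14: T1 CAS ⇒ ok; ctr=6 reg=5
step 15: T1 LOAD ⇒ load; ctr=6 reg=6
step 16: T1 CAS ⇒ ok; ctr=7 reg=6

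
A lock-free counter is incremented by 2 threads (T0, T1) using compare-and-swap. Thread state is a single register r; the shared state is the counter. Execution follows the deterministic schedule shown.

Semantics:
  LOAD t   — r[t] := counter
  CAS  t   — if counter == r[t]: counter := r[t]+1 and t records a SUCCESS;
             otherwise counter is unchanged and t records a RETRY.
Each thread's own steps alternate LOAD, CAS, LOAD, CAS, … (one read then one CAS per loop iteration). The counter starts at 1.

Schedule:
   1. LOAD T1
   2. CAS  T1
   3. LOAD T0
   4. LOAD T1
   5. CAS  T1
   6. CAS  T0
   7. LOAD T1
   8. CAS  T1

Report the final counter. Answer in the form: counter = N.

counter = 4

[1] T1.load  rd  (counter 1, T1.r 1)
[2] T1.cas  hit  (counter 2, T1.r 1)
[3] T0.load  rd  (counter 2, T0.r 2)
[4] T1.load  rd  (counter 2, T1.r 2)
[5] T1.cas  hit  (counter 3, T1.r 2)
[6] T0.cas  miss  (counter 3, T0.r 2)
[7] T1.load  rd  (counter 3, T1.r 3)
[8] T1.cas  hit  (counter 4, T1.r 3)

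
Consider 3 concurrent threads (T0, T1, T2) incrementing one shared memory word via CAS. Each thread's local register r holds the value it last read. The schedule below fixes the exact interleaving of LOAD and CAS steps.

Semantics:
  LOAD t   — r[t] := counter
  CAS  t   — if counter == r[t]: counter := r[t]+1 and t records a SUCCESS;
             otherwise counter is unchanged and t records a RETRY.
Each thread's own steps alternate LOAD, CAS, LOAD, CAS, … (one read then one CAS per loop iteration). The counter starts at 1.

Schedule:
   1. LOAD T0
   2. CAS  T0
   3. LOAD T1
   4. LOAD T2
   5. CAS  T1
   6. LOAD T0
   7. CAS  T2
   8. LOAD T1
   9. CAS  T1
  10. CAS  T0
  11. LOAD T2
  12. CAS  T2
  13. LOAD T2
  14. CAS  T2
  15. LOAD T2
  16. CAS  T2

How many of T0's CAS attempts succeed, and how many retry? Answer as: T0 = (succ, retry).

T0 = (1, 1)

[1] T0.load  rd  (counter 1, T0.r 1)
[2] T0.cas  hit  (counter 2, T0.r 1)
[3] T1.load  rd  (counter 2, T1.r 2)
[4] T2.load  rd  (counter 2, T2.r 2)
[5] T1.cas  hit  (counter 3, T1.r 2)
[6] T0.load  rd  (counter 3, T0.r 3)
[7] T2.cas  miss  (counter 3, T2.r 2)
[8] T1.load  rd  (counter 3, T1.r 3)
[9] T1.cas  hit  (counter 4, T1.r 3)
[10] T0.cas  miss  (counter 4, T0.r 3)
[11] T2.load  rd  (counter 4, T2.r 4)
[12] T2.cas  hit  (counter 5, T2.r 4)
[13] T2.load  rd  (counter 5, T2.r 5)
[14] T2.cas  hit  (counter 6, T2.r 5)
[15] T2.load  rd  (counter 6, T2.r 6)
[16] T2.cas  hit  (counter 7, T2.r 6)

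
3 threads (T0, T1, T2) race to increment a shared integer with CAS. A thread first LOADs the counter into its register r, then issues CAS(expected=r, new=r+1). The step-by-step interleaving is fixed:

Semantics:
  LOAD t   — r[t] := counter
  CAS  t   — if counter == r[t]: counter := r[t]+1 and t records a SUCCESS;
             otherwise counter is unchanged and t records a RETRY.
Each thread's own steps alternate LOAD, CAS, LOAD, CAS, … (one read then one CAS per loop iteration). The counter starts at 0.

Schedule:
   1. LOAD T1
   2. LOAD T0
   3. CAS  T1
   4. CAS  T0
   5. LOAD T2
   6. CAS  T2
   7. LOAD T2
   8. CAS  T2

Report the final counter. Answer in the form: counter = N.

T1 LOAD — after: cnt=0, r=0 — load
T0 LOAD — after: cnt=0, r=0 — load
T1 CAS — after: cnt=1, r=0 — ok
T0 CAS — after: cnt=1, r=0 — retry
T2 LOAD — after: cnt=1, r=1 — load
T2 CAS — after: cnt=2, r=1 — ok
T2 LOAD — after: cnt=2, r=2 — load
T2 CAS — after: cnt=3, r=2 — ok

counter = 3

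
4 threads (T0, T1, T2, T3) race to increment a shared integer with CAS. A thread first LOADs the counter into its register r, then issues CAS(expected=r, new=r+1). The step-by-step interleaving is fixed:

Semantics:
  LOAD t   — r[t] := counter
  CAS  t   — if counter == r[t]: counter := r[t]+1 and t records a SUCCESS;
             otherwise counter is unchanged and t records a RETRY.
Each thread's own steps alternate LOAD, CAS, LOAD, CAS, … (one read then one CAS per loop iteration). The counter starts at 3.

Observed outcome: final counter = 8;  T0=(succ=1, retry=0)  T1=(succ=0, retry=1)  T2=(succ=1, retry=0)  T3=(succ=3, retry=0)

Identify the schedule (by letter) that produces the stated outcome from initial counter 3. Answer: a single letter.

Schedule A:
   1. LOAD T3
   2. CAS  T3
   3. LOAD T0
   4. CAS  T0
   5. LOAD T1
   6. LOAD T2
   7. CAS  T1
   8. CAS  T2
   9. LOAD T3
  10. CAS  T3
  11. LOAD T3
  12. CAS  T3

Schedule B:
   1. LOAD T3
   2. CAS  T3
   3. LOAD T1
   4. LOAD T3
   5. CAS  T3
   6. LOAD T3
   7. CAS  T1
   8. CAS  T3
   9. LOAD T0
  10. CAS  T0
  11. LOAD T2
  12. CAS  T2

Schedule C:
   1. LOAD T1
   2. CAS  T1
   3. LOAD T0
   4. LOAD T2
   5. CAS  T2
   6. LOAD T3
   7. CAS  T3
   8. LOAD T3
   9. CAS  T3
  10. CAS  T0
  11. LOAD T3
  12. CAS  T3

B

Simulating candidate B:
   1) LOAD T3:  M=3  r_T3=3
   2) CAS  T3:  M=4  r_T3=3 ✓
   3) LOAD T1:  M=4  r_T1=4
   4) LOAD T3:  M=4  r_T3=4
   5) CAS  T3:  M=5  r_T3=4 ✓
   6) LOAD T3:  M=5  r_T3=5
   7) CAS  T1:  M=5  r_T1=4 ✗
   8) CAS  T3:  M=6  r_T3=5 ✓
   9) LOAD T0:  M=6  r_T0=6
  10) CAS  T0:  M=7  r_T0=6 ✓
  11) LOAD T2:  M=7  r_T2=7
  12) CAS  T2:  M=8  r_T2=7 ✓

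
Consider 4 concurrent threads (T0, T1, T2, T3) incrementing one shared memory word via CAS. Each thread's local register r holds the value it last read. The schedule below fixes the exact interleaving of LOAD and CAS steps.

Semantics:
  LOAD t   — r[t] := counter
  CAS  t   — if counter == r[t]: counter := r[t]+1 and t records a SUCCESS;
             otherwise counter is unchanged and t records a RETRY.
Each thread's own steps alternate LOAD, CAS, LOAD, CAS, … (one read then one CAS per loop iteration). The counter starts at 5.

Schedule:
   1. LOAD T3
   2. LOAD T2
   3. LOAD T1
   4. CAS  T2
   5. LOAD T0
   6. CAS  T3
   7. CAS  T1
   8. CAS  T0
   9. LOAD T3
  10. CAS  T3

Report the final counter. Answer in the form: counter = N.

counter = 8

[1] T3.load  rd  (counter 5, T3.r 5)
[2] T2.load  rd  (counter 5, T2.r 5)
[3] T1.load  rd  (counter 5, T1.r 5)
[4] T2.cas  hit  (counter 6, T2.r 5)
[5] T0.load  rd  (counter 6, T0.r 6)
[6] T3.cas  miss  (counter 6, T3.r 5)
[7] T1.cas  miss  (counter 6, T1.r 5)
[8] T0.cas  hit  (counter 7, T0.r 6)
[9] T3.load  rd  (counter 7, T3.r 7)
[10] T3.cas  hit  (counter 8, T3.r 7)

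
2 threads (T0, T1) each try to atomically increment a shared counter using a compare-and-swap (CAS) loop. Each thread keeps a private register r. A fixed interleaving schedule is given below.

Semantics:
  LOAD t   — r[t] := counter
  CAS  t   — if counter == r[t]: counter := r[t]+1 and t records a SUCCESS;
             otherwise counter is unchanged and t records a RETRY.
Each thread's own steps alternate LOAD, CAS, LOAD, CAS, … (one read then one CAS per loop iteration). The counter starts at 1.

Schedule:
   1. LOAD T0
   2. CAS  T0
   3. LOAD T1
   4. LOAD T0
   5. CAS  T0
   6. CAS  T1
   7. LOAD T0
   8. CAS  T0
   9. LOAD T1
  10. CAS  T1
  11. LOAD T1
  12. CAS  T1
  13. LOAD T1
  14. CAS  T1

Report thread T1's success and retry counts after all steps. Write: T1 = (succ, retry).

T1 = (3, 1)

T0 LOAD — after: cnt=1, r=1 — load
T0 CAS — after: cnt=2, r=1 — ok
T1 LOAD — after: cnt=2, r=2 — load
T0 LOAD — after: cnt=2, r=2 — load
T0 CAS — after: cnt=3, r=2 — ok
T1 CAS — after: cnt=3, r=2 — retry
T0 LOAD — after: cnt=3, r=3 — load
T0 CAS — after: cnt=4, r=3 — ok
T1 LOAD — after: cnt=4, r=4 — load
T1 CAS — after: cnt=5, r=4 — ok
T1 LOAD — after: cnt=5, r=5 — load
T1 CAS — after: cnt=6, r=5 — ok
T1 LOAD — after: cnt=6, r=6 — load
T1 CAS — after: cnt=7, r=6 — ok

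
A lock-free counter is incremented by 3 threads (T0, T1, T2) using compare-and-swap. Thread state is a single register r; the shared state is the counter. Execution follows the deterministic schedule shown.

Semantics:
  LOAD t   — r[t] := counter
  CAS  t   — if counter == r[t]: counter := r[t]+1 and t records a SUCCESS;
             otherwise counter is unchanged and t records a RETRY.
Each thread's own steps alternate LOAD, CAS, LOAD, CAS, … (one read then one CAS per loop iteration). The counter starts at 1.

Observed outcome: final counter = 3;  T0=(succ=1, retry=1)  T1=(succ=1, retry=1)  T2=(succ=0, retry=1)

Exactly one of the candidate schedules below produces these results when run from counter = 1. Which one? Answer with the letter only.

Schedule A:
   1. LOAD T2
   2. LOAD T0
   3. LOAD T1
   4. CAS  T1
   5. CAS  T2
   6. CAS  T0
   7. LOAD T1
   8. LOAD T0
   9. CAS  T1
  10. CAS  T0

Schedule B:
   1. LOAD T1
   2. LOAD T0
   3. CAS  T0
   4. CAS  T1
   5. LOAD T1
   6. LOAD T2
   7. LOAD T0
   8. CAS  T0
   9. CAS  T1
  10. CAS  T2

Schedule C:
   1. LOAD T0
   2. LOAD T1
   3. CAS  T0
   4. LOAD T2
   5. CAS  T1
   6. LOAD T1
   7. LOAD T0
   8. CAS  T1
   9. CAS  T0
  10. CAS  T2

C

Simulating candidate C:
   1) LOAD T0:  M=1  r_T0=1
   2) LOAD T1:  M=1  r_T1=1
   3) CAS  T0:  M=2  r_T0=1 ✓
   4) LOAD T2:  M=2  r_T2=2
   5) CAS  T1:  M=2  r_T1=1 ✗
   6) LOAD T1:  M=2  r_T1=2
   7) LOAD T0:  M=2  r_T0=2
   8) CAS  T1:  M=3  r_T1=2 ✓
   9) CAS  T0:  M=3  r_T0=2 ✗
  10) CAS  T2:  M=3  r_T2=2 ✗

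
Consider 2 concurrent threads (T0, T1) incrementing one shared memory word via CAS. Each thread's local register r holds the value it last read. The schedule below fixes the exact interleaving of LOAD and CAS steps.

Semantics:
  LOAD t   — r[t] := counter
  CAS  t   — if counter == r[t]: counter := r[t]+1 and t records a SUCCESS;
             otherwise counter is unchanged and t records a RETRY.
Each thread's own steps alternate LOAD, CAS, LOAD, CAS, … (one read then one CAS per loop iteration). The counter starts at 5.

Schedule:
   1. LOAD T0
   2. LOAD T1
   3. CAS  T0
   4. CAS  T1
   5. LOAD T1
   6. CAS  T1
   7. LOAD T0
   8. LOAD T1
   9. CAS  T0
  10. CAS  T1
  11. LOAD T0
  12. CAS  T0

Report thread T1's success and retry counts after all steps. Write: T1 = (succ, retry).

   1) LOAD T0:  M=5  r_T0=5
   2) LOAD T1:  M=5  r_T1=5
   3) CAS  T0:  M=6  r_T0=5 ✓
   4) CAS  T1:  M=6  r_T1=5 ✗
   5) LOAD T1:  M=6  r_T1=6
   6) CAS  T1:  M=7  r_T1=6 ✓
   7) LOAD T0:  M=7  r_T0=7
   8) LOAD T1:  M=7  r_T1=7
   9) CAS  T0:  M=8  r_T0=7 ✓
  10) CAS  T1:  M=8  r_T1=7 ✗
  11) LOAD T0:  M=8  r_T0=8
  12) CAS  T0:  M=9  r_T0=8 ✓

T1 = (1, 2)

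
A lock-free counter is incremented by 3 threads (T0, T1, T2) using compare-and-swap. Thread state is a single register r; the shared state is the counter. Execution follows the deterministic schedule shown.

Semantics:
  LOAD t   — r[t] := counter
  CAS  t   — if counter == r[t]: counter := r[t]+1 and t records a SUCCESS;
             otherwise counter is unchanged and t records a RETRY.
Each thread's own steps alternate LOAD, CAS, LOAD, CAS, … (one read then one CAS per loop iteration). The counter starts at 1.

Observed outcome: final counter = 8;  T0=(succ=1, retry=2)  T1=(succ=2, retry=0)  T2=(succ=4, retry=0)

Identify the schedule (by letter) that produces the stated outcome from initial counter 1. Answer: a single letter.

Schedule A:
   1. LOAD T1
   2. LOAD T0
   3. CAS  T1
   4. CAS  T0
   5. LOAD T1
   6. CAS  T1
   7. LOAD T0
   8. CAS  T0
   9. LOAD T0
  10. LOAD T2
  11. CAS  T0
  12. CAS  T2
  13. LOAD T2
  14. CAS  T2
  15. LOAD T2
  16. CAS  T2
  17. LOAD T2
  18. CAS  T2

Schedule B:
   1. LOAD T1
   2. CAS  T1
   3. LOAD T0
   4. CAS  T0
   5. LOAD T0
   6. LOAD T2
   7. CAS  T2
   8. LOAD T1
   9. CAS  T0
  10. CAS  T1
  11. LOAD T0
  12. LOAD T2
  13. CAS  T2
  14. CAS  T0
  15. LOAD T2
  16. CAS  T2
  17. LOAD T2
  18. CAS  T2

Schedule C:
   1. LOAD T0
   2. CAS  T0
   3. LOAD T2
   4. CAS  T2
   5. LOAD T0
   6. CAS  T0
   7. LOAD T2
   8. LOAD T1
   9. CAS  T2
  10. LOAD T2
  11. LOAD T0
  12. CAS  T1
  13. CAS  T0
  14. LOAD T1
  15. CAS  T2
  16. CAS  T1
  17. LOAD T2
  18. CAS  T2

Tracing schedule B:
   1) LOAD T1:  M=1  r_T1=1
   2) CAS  T1:  M=2  r_T1=1 ✓
   3) LOAD T0:  M=2  r_T0=2
   4) CAS  T0:  M=3  r_T0=2 ✓
   5) LOAD T0:  M=3  r_T0=3
   6) LOAD T2:  M=3  r_T2=3
   7) CAS  T2:  M=4  r_T2=3 ✓
   8) LOAD T1:  M=4  r_T1=4
   9) CAS  T0:  M=4  r_T0=3 ✗
  10) CAS  T1:  M=5  r_T1=4 ✓
  11) LOAD T0:  M=5  r_T0=5
  12) LOAD T2:  M=5  r_T2=5
  13) CAS  T2:  M=6  r_T2=5 ✓
  14) CAS  T0:  M=6  r_T0=5 ✗
  15) LOAD T2:  M=6  r_T2=6
  16) CAS  T2:  M=7  r_T2=6 ✓
  17) LOAD T2:  M=7  r_T2=7
  18) CAS  T2:  M=8  r_T2=7 ✓

B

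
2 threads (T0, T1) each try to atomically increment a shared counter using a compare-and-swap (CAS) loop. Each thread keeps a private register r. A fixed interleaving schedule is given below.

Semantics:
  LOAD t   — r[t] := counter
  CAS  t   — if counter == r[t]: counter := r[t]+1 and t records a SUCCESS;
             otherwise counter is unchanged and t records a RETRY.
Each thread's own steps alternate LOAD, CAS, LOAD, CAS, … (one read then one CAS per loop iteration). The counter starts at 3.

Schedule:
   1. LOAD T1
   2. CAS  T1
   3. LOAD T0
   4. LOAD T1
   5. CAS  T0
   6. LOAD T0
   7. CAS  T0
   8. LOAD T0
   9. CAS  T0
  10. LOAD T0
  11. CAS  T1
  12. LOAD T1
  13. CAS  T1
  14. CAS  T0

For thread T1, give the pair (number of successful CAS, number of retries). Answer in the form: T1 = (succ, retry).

T1 = (2, 1)

1. LOAD T1 → mem=3 r[T1]=3 [LOAD]
2. CAS T1 → mem=4 r[T1]=3 [OK]
3. LOAD T0 → mem=4 r[T0]=4 [LOAD]
4. LOAD T1 → mem=4 r[T1]=4 [LOAD]
5. CAS T0 → mem=5 r[T0]=4 [OK]
6. LOAD T0 → mem=5 r[T0]=5 [LOAD]
7. CAS T0 → mem=6 r[T0]=5 [OK]
8. LOAD T0 → mem=6 r[T0]=6 [LOAD]
9. CAS T0 → mem=7 r[T0]=6 [OK]
10. LOAD T0 → mem=7 r[T0]=7 [LOAD]
11. CAS T1 → mem=7 r[T1]=4 [RETRY]
12. LOAD T1 → mem=7 r[T1]=7 [LOAD]
13. CAS T1 → mem=8 r[T1]=7 [OK]
14. CAS T0 → mem=8 r[T0]=7 [RETRY]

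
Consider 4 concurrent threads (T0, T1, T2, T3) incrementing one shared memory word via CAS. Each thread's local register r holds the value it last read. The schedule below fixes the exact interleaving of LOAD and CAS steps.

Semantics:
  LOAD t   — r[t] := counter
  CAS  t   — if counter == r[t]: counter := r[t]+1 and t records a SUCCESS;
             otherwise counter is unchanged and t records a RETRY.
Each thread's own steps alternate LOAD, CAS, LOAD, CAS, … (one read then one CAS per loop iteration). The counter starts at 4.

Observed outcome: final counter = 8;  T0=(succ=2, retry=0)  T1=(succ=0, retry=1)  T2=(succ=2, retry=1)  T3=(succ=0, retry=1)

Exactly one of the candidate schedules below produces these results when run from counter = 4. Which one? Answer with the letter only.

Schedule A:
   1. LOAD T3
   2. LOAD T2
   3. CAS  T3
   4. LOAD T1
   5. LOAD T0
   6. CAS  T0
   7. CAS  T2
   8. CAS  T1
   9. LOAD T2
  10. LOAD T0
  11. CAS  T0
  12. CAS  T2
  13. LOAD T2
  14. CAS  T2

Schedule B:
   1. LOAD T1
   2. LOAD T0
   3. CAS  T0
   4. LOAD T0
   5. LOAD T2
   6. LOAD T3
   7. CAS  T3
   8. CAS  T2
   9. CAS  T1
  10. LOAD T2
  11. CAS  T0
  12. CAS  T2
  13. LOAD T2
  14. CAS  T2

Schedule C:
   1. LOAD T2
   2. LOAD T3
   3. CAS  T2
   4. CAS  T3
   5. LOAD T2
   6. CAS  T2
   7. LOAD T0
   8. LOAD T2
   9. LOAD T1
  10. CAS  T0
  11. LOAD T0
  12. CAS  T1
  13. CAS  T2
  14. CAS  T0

Tracing schedule C:
1. LOAD T2 → mem=4 r[T2]=4 [LOAD]
2. LOAD T3 → mem=4 r[T3]=4 [LOAD]
3. CAS T2 → mem=5 r[T2]=4 [OK]
4. CAS T3 → mem=5 r[T3]=4 [RETRY]
5. LOAD T2 → mem=5 r[T2]=5 [LOAD]
6. CAS T2 → mem=6 r[T2]=5 [OK]
7. LOAD T0 → mem=6 r[T0]=6 [LOAD]
8. LOAD T2 → mem=6 r[T2]=6 [LOAD]
9. LOAD T1 → mem=6 r[T1]=6 [LOAD]
10. CAS T0 → mem=7 r[T0]=6 [OK]
11. LOAD T0 → mem=7 r[T0]=7 [LOAD]
12. CAS T1 → mem=7 r[T1]=6 [RETRY]
13. CAS T2 → mem=7 r[T2]=6 [RETRY]
14. CAS T0 → mem=8 r[T0]=7 [OK]

C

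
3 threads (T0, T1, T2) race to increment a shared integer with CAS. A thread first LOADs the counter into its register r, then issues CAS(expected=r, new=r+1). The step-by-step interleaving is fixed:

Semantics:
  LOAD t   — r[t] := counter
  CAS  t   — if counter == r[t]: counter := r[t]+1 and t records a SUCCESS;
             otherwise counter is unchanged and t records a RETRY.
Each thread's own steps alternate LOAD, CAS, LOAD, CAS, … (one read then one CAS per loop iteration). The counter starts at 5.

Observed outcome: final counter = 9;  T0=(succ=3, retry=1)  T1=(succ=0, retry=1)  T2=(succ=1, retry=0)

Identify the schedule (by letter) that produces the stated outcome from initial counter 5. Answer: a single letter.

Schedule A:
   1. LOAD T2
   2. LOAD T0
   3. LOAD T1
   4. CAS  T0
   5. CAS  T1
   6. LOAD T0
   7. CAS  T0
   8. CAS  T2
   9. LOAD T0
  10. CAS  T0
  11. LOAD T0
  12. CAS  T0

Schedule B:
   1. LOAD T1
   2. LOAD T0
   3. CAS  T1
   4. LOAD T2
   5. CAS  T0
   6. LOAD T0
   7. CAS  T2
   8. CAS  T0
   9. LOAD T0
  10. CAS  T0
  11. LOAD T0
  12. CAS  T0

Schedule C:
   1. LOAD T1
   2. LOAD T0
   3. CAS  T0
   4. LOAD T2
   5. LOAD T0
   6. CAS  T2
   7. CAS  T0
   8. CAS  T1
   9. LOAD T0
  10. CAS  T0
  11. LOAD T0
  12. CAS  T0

Tracing schedule C:
T1 LOAD — after: cnt=5, r=5 — load
T0 LOAD — after: cnt=5, r=5 — load
T0 CAS — after: cnt=6, r=5 — ok
T2 LOAD — after: cnt=6, r=6 — load
T0 LOAD — after: cnt=6, r=6 — load
T2 CAS — after: cnt=7, r=6 — ok
T0 CAS — after: cnt=7, r=6 — retry
T1 CAS — after: cnt=7, r=5 — retry
T0 LOAD — after: cnt=7, r=7 — load
T0 CAS — after: cnt=8, r=7 — ok
T0 LOAD — after: cnt=8, r=8 — load
T0 CAS — after: cnt=9, r=8 — ok

C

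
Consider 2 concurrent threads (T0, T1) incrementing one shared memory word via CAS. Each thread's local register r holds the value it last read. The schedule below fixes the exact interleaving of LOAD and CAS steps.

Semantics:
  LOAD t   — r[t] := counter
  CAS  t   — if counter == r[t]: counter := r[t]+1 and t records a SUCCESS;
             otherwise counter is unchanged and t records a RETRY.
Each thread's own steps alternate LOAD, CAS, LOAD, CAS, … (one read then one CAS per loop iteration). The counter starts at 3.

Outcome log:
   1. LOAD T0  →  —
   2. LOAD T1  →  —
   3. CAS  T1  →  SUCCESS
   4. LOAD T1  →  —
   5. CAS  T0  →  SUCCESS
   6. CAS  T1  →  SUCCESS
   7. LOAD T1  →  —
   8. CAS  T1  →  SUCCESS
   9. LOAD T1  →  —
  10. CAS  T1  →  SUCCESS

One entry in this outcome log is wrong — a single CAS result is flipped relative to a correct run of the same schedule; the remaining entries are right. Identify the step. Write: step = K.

Re-executing:
#1 T0 reads 3
#2 T1 reads 3
#3 T1 CAS(3→4) writes; counter now 4
#4 T1 reads 4
#5 T0 CAS(3→4) fails; counter now 4
#6 T1 CAS(4→5) writes; counter now 5
#7 T1 reads 5
#8 T1 CAS(5→6) writes; counter now 6
#9 T1 reads 6
#10 T1 CAS(6→7) writes; counter now 7
Flip is step 5.

step = 5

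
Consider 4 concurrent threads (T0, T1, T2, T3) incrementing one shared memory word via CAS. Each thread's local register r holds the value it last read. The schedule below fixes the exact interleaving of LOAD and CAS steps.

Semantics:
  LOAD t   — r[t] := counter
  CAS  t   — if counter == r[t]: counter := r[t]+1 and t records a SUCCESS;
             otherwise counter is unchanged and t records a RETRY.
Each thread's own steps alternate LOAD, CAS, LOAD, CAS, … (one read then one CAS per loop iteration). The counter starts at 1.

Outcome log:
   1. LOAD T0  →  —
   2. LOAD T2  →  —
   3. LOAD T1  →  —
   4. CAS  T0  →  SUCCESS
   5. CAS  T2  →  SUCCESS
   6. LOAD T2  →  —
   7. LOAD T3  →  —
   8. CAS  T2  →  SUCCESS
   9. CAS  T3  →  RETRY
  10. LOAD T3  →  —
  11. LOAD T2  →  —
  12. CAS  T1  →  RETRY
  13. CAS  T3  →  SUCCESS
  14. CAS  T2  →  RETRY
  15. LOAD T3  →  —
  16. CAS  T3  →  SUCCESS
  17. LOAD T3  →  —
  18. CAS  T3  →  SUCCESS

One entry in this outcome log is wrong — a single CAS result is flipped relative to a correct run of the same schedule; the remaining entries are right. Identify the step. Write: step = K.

Reference trace:
   1) LOAD T0:  M=1  r_T0=1
   2) LOAD T2:  M=1  r_T2=1
   3) LOAD T1:  M=1  r_T1=1
   4) CAS  T0:  M=2  r_T0=1 ✓
   5) CAS  T2:  M=2  r_T2=1 ✗
   6) LOAD T2:  M=2  r_T2=2
   7) LOAD T3:  M=2  r_T3=2
   8) CAS  T2:  M=3  r_T2=2 ✓
   9) CAS  T3:  M=3  r_T3=2 ✗
  10) LOAD T3:  M=3  r_T3=3
  11) LOAD T2:  M=3  r_T2=3
  12) CAS  T1:  M=3  r_T1=1 ✗
  13) CAS  T3:  M=4  r_T3=3 ✓
  14) CAS  T2:  M=4  r_T2=3 ✗
  15) LOAD T3:  M=4  r_T3=4
  16) CAS  T3:  M=5  r_T3=4 ✓
  17) LOAD T3:  M=5  r_T3=5
  18) CAS  T3:  M=6  r_T3=5 ✓
Mismatch at 5.

step = 5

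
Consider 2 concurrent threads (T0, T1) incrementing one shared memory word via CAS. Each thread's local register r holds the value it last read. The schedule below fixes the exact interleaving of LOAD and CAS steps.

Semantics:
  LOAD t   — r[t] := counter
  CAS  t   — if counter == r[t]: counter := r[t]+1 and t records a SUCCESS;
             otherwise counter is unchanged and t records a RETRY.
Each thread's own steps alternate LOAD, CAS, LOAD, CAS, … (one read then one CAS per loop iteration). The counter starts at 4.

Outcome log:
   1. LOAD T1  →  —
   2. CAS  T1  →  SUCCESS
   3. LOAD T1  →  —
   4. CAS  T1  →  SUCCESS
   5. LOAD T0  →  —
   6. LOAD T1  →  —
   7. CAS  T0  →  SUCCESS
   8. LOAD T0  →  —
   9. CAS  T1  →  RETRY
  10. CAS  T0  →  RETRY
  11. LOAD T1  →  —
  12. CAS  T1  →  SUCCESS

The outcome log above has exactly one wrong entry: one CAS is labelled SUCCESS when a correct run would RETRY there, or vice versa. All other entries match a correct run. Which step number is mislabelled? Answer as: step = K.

step = 10

Reference trace:
[1] T1.load  rd  (counter 4, T1.r 4)
[2] T1.cas  hit  (counter 5, T1.r 4)
[3] T1.load  rd  (counter 5, T1.r 5)
[4] T1.cas  hit  (counter 6, T1.r 5)
[5] T0.load  rd  (counter 6, T0.r 6)
[6] T1.load  rd  (counter 6, T1.r 6)
[7] T0.cas  hit  (counter 7, T0.r 6)
[8] T0.load  rd  (counter 7, T0.r 7)
[9] T1.cas  miss  (counter 7, T1.r 6)
[10] T0.cas  hit  (counter 8, T0.r 7)
[11] T1.load  rd  (counter 8, T1.r 8)
[12] T1.cas  hit  (counter 9, T1.r 8)
Log disagrees first at step 10.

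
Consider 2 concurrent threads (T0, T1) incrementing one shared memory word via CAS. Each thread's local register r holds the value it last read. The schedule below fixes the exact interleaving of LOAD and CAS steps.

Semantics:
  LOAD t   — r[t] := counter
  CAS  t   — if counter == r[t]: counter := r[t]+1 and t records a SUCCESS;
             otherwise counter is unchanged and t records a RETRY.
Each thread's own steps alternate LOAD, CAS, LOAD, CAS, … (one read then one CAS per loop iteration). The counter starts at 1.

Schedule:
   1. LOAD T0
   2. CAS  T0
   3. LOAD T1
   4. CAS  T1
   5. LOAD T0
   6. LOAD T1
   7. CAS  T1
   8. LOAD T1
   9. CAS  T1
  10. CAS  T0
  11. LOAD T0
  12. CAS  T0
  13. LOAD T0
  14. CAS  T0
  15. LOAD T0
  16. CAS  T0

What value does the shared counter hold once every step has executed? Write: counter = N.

step 1: T0 LOAD ⇒ load; ctr=1 reg=1
step 2: T0 CAS ⇒ ok; ctr=2 reg=1
step 3: T1 LOAD ⇒ load; ctr=2 reg=2
step 4: T1 CAS ⇒ ok; ctr=3 reg=2
step 5: T0 LOAD ⇒ load; ctr=3 reg=3
step 6: T1 LOAD ⇒ load; ctr=3 reg=3
step 7: T1 CAS ⇒ ok; ctr=4 reg=3
step 8: T1 LOAD ⇒ load; ctr=4 reg=4
step 9: T1 CAS ⇒ ok; ctr=5 reg=4
step 10: T0 CAS ⇒ retry; ctr=5 reg=3
step 11: T0 LOAD ⇒ load; ctr=5 reg=5
step 12: T0 CAS ⇒ ok; ctr=6 reg=5
step 13: T0 LOAD ⇒ load; ctr=6 reg=6
step 14: T0 CAS ⇒ ok; ctr=7 reg=6
step 15: T0 LOAD ⇒ load; ctr=7 reg=7
step 16: T0 CAS ⇒ ok; ctr=8 reg=7

counter = 8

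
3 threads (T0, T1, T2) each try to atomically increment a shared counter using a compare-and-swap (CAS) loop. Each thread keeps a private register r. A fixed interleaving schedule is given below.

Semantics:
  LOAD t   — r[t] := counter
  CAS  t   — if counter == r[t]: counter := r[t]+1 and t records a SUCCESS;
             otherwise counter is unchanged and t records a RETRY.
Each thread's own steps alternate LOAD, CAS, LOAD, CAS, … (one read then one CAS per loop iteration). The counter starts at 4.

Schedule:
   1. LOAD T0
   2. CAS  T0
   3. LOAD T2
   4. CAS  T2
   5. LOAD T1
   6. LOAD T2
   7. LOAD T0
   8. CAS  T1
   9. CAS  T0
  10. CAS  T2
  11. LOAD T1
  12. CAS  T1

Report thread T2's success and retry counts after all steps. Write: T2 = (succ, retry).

#1 T0 reads 4
#2 T0 CAS(4→5) writes; counter now 5
#3 T2 reads 5
#4 T2 CAS(5→6) writes; counter now 6
#5 T1 reads 6
#6 T2 reads 6
#7 T0 reads 6
#8 T1 CAS(6→7) writes; counter now 7
#9 T0 CAS(6→7) fails; counter now 7
#10 T2 CAS(6→7) fails; counter now 7
#11 T1 reads 7
#12 T1 CAS(7→8) writes; counter now 8

T2 = (1, 1)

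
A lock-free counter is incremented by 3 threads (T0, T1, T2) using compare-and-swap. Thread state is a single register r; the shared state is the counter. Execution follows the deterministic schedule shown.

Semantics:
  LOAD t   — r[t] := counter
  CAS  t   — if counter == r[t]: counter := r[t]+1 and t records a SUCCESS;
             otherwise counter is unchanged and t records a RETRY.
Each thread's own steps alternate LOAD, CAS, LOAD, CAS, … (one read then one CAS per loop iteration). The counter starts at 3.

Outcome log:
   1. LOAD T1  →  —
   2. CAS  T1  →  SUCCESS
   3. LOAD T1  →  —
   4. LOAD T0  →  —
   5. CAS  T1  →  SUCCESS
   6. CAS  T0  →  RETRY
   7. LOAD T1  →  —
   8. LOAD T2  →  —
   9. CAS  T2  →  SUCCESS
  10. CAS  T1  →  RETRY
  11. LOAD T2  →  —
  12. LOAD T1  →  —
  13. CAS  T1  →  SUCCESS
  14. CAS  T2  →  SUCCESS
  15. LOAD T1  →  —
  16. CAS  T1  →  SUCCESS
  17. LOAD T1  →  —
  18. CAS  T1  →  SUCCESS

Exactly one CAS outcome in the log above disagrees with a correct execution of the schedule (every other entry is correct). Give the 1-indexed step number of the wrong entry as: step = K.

step = 14

Correct run:
T1 LOAD — after: cnt=3, r=3 — load
T1 CAS — after: cnt=4, r=3 — ok
T1 LOAD — after: cnt=4, r=4 — load
T0 LOAD — after: cnt=4, r=4 — load
T1 CAS — after: cnt=5, r=4 — ok
T0 CAS — after: cnt=5, r=4 — retry
T1 LOAD — after: cnt=5, r=5 — load
T2 LOAD — after: cnt=5, r=5 — load
T2 CAS — after: cnt=6, r=5 — ok
T1 CAS — after: cnt=6, r=5 — retry
T2 LOAD — after: cnt=6, r=6 — load
T1 LOAD — after: cnt=6, r=6 — load
T1 CAS — after: cnt=7, r=6 — ok
T2 CAS — after: cnt=7, r=6 — retry
T1 LOAD — after: cnt=7, r=7 — load
T1 CAS — after: cnt=8, r=7 — ok
T1 LOAD — after: cnt=8, r=8 — load
T1 CAS — after: cnt=9, r=8 — ok
Mismatch at 14.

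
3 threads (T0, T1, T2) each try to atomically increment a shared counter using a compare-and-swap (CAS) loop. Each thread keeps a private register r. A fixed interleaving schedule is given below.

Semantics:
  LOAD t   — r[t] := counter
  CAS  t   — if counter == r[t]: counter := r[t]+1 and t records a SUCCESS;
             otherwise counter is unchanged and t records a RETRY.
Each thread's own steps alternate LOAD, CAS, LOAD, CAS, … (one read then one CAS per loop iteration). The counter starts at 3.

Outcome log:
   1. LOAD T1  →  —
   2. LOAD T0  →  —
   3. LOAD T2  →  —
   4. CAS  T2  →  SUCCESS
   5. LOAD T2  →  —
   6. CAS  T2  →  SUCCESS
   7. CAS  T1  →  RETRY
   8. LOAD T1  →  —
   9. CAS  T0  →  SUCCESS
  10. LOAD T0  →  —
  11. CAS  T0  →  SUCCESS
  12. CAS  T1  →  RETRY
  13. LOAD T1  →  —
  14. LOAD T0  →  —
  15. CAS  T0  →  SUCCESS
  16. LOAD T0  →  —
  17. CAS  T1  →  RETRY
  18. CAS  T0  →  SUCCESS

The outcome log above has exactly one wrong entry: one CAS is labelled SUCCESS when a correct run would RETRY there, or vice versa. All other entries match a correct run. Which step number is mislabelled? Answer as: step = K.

Reference trace:
[1] T1.load  rd  (counter 3, T1.r 3)
[2] T0.load  rd  (counter 3, T0.r 3)
[3] T2.load  rd  (counter 3, T2.r 3)
[4] T2.cas  hit  (counter 4, T2.r 3)
[5] T2.load  rd  (counter 4, T2.r 4)
[6] T2.cas  hit  (counter 5, T2.r 4)
[7] T1.cas  miss  (counter 5, T1.r 3)
[8] T1.load  rd  (counter 5, T1.r 5)
[9] T0.cas  miss  (counter 5, T0.r 3)
[10] T0.load  rd  (counter 5, T0.r 5)
[11] T0.cas  hit  (counter 6, T0.r 5)
[12] T1.cas  miss  (counter 6, T1.r 5)
[13] T1.load  rd  (counter 6, T1.r 6)
[14] T0.load  rd  (counter 6, T0.r 6)
[15] T0.cas  hit  (counter 7, T0.r 6)
[16] T0.load  rd  (counter 7, T0.r 7)
[17] T1.cas  miss  (counter 7, T1.r 6)
[18] T0.cas  hit  (counter 8, T0.r 7)
Mismatch at 9.

step = 9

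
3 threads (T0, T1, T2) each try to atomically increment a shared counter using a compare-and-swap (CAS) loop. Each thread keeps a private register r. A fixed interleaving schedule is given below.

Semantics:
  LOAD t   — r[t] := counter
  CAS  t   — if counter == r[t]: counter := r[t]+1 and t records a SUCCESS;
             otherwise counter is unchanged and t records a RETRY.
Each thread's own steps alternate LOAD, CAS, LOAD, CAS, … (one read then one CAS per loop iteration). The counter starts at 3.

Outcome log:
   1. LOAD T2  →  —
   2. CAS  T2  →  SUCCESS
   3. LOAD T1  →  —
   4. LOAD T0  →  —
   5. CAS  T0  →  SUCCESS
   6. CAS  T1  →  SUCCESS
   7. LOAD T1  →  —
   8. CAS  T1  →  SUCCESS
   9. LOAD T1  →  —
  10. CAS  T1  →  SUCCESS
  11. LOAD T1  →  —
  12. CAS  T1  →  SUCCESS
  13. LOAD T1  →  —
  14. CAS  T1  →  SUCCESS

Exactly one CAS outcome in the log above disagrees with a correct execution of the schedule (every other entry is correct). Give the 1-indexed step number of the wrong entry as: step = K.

Re-executing:
#1 T2 reads 3
#2 T2 CAS(3→4) writes; counter now 4
#3 T1 reads 4
#4 T0 reads 4
#5 T0 CAS(4→5) writes; counter now 5
#6 T1 CAS(4→5) fails; counter now 5
#7 T1 reads 5
#8 T1 CAS(5→6) writes; counter now 6
#9 T1 reads 6
#10 T1 CAS(6→7) writes; counter now 7
#11 T1 reads 7
#12 T1 CAS(7→8) writes; counter now 8
#13 T1 reads 8
#14 T1 CAS(8→9) writes; counter now 9
Flip is step 6.

step = 6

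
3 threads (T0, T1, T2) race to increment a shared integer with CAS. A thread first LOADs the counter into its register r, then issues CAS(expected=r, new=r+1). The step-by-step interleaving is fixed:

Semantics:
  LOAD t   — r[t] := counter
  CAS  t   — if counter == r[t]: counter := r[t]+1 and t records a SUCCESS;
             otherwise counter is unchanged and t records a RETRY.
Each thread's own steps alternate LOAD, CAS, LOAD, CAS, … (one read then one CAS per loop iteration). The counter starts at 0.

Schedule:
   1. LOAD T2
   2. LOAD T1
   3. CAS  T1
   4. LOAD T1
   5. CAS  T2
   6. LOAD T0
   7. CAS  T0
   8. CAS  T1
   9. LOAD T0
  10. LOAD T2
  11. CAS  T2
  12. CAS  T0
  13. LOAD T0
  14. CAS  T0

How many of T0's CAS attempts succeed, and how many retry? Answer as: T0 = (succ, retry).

T0 = (2, 1)

[1] T2.load  rd  (counter 0, T2.r 0)
[2] T1.load  rd  (counter 0, T1.r 0)
[3] T1.cas  hit  (counter 1, T1.r 0)
[4] T1.load  rd  (counter 1, T1.r 1)
[5] T2.cas  miss  (counter 1, T2.r 0)
[6] T0.load  rd  (counter 1, T0.r 1)
[7] T0.cas  hit  (counter 2, T0.r 1)
[8] T1.cas  miss  (counter 2, T1.r 1)
[9] T0.load  rd  (counter 2, T0.r 2)
[10] T2.load  rd  (counter 2, T2.r 2)
[11] T2.cas  hit  (counter 3, T2.r 2)
[12] T0.cas  miss  (counter 3, T0.r 2)
[13] T0.load  rd  (counter 3, T0.r 3)
[14] T0.cas  hit  (counter 4, T0.r 3)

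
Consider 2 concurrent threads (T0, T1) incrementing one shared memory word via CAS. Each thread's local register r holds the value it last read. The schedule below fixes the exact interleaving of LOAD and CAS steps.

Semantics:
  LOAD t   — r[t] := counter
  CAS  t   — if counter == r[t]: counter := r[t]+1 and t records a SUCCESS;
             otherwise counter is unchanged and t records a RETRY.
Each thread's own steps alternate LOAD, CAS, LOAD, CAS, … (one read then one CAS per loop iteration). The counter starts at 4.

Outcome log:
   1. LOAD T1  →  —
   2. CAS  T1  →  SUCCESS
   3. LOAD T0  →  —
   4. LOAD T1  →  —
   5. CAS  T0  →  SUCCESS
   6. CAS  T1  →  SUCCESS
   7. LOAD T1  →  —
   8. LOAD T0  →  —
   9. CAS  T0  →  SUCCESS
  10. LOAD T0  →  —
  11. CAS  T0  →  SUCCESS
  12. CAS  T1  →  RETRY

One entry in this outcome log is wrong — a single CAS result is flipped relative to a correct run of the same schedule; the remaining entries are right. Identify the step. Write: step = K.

Correct run:
step 1: T1 LOAD ⇒ load; ctr=4 reg=4
step 2: T1 CAS ⇒ ok; ctr=5 reg=4
step 3: T0 LOAD ⇒ load; ctr=5 reg=5
step 4: T1 LOAD ⇒ load; ctr=5 reg=5
step 5: T0 CAS ⇒ ok; ctr=6 reg=5
step 6: T1 CAS ⇒ retry; ctr=6 reg=5
step 7: T1 LOAD ⇒ load; ctr=6 reg=6
step 8: T0 LOAD ⇒ load; ctr=6 reg=6
step 9: T0 CAS ⇒ ok; ctr=7 reg=6
step 10: T0 LOAD ⇒ load; ctr=7 reg=7
step 11: T0 CAS ⇒ ok; ctr=8 reg=7
step 12: T1 CAS ⇒ retry; ctr=8 reg=6
Mismatch at 6.

step = 6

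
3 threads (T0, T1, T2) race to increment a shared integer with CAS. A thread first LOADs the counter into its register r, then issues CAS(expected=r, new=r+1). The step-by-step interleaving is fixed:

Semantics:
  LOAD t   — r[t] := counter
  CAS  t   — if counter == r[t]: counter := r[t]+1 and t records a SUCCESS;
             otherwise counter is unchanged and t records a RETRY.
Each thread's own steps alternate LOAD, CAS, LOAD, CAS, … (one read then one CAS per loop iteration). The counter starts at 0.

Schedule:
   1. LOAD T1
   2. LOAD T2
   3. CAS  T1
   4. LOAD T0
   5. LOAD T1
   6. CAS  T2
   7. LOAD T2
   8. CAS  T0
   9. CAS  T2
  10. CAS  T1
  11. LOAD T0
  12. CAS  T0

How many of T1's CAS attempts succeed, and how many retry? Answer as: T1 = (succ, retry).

1. LOAD T1 → mem=0 r[T1]=0 [LOAD]
2. LOAD T2 → mem=0 r[T2]=0 [LOAD]
3. CAS T1 → mem=1 r[T1]=0 [OK]
4. LOAD T0 → mem=1 r[T0]=1 [LOAD]
5. LOAD T1 → mem=1 r[T1]=1 [LOAD]
6. CAS T2 → mem=1 r[T2]=0 [RETRY]
7. LOAD T2 → mem=1 r[T2]=1 [LOAD]
8. CAS T0 → mem=2 r[T0]=1 [OK]
9. CAS T2 → mem=2 r[T2]=1 [RETRY]
10. CAS T1 → mem=2 r[T1]=1 [RETRY]
11. LOAD T0 → mem=2 r[T0]=2 [LOAD]
12. CAS T0 → mem=3 r[T0]=2 [OK]

T1 = (1, 1)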